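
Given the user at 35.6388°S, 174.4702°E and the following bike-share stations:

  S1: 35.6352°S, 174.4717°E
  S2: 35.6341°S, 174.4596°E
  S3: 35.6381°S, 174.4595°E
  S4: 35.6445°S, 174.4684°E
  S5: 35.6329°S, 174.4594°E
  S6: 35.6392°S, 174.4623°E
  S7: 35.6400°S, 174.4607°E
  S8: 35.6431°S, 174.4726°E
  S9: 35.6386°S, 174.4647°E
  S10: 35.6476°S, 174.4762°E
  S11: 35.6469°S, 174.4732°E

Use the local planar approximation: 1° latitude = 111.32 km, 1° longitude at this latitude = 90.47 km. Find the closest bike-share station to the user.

S1

Distances from 35.6388°S, 174.4702°E:
S1: √((0.0036·111.32)² + (0.0015·90.47)²) = √(0.160602 + 0.018416) = 0.4231 km
S2: √((0.0047·111.32)² + (-0.0106·90.47)²) = √(0.273742 + 0.919646) = 1.0924 km
S3: √((0.0007·111.32)² + (-0.0107·90.47)²) = √(0.006072 + 0.937080) = 0.9712 km
S4: √((-0.0057·111.32)² + (-0.0018·90.47)²) = √(0.402621 + 0.026519) = 0.6551 km
S5: √((0.0059·111.32)² + (-0.0108·90.47)²) = √(0.431370 + 0.954678) = 1.1773 km
S6: √((-0.0004·111.32)² + (-0.0079·90.47)²) = √(0.001983 + 0.510815) = 0.7161 km
S7: √((-0.0012·111.32)² + (-0.0095·90.47)²) = √(0.017845 + 0.738680) = 0.8698 km
S8: √((-0.0043·111.32)² + (0.0024·90.47)²) = √(0.229131 + 0.047145) = 0.5256 km
S9: √((0.0002·111.32)² + (-0.0055·90.47)²) = √(0.000496 + 0.247591) = 0.4981 km
S10: √((-0.0088·111.32)² + (0.0060·90.47)²) = √(0.959648 + 0.294654) = 1.1200 km
S11: √((-0.0081·111.32)² + (0.0030·90.47)²) = √(0.813048 + 0.073663) = 0.9417 km
Minimum: S1 at 0.4231 km.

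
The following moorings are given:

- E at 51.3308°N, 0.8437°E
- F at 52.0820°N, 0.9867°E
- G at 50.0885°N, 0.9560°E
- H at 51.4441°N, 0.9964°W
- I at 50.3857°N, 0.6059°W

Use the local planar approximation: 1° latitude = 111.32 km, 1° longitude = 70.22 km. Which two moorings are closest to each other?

E and F

Pairwise distances:
E–F: √((0.7512·111.32)² + (0.1430·70.22)²) = √(6992.903801 + 100.830919) = 84.2243 km
G–I: √((0.2972·111.32)² + (-1.5619·70.22)²) = √(1094.571171 + 12028.960536) = 114.5580 km
H–I: √((-1.0584·111.32)² + (0.3905·70.22)²) = √(13881.808778 + 751.906305) = 120.9699 km
E–H: √((0.1133·111.32)² + (-1.8401·70.22)²) = √(159.076569 + 16695.694945) = 129.8259 km
E–G: √((-1.2423·111.32)² + (0.1123·70.22)²) = √(19124.908489 + 62.184359) = 138.5175 km
E–I: √((-0.9451·111.32)² + (-1.4496·70.22)²) = √(11068.835206 + 10361.389766) = 146.3907 km
F–H: √((-0.6379·111.32)² + (-1.9831·70.22)²) = √(5042.566098 + 19391.476548) = 156.3139 km
G–H: √((1.3556·111.32)² + (-1.9524·70.22)²) = √(22772.437335 + 18795.732184) = 203.8827 km
F–I: √((-1.6963·111.32)² + (-1.5926·70.22)²) = √(35657.568033 + 12506.479427) = 219.4631 km
F–G: √((-1.9935·111.32)² + (-0.0307·70.22)²) = √(49246.897466 + 4.647275) = 221.9269 km
Closest pair: E–F at 84.2243 km.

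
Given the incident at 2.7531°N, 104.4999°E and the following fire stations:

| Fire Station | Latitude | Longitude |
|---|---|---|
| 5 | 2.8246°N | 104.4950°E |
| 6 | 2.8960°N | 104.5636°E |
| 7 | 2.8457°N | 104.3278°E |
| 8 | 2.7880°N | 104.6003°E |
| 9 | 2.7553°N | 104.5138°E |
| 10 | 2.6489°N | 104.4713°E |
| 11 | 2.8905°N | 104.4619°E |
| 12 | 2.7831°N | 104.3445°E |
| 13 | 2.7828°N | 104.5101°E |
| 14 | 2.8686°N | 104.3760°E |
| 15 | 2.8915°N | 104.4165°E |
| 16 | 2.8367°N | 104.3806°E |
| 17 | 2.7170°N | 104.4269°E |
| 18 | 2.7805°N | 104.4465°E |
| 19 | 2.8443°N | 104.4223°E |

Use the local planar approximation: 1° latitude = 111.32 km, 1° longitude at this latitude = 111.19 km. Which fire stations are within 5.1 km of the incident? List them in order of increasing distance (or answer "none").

Distances from 2.7531°N, 104.4999°E:
5: √((0.0715·111.32)² + (-0.0049·111.19)²) = √(63.351730 + 0.296841) = 7.9780 km
6: √((0.1429·111.32)² + (0.0637·111.19)²) = √(253.052629 + 50.166098) = 17.4132 km
7: √((0.0926·111.32)² + (-0.1721·111.19)²) = √(106.259647 + 366.178803) = 21.7356 km
8: √((0.0349·111.32)² + (0.1004·111.19)²) = √(15.093753 + 124.623196) = 11.8202 km
9: √((0.0022·111.32)² + (0.0139·111.19)²) = √(0.059978 + 2.388697) = 1.5648 km
10: √((-0.1042·111.32)² + (-0.0286·111.19)²) = √(134.549421 + 10.112616) = 12.0276 km
11: √((0.1374·111.32)² + (-0.0380·111.19)²) = √(233.948282 + 17.852484) = 15.8682 km
12: √((0.0300·111.32)² + (-0.1554·111.19)²) = √(11.152928 + 298.561284) = 17.5987 km
13: √((0.0297·111.32)² + (0.0102·111.19)²) = √(10.930985 + 1.286269) = 3.4953 km
14: √((0.1155·111.32)² + (-0.1239·111.19)²) = √(165.314278 + 189.790327) = 18.8442 km
15: √((0.1384·111.32)² + (-0.0834·111.19)²) = √(237.366035 + 85.993091) = 17.9822 km
16: √((0.0836·111.32)² + (-0.1193·111.19)²) = √(86.608188 + 175.959350) = 16.2039 km
17: √((-0.0361·111.32)² + (-0.0730·111.19)²) = √(16.149564 + 65.883579) = 9.0572 km
18: √((0.0274·111.32)² + (-0.0534·111.19)²) = √(9.303525 + 35.254453) = 6.6752 km
19: √((0.0912·111.32)² + (-0.0776·111.19)²) = √(103.070901 + 74.448320) = 13.3236 km
Threshold 5.1 km: 9 (1.5648 km), 13 (3.4953 km) are within range.

9, 13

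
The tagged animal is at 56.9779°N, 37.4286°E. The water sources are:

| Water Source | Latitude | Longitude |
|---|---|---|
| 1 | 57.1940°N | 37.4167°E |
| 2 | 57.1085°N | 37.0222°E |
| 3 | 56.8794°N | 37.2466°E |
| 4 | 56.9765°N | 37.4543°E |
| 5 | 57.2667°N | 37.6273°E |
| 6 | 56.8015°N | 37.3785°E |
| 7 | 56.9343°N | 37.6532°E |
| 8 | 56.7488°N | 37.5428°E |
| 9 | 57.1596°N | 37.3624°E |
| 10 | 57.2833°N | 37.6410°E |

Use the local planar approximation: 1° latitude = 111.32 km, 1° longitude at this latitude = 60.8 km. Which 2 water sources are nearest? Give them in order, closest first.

4, 7

Distances from 56.9779°N, 37.4286°E:
1: 24.0671 km
2: 28.6689 km
3: 15.5782 km
4: 1.5703 km
5: 34.3442 km
6: 19.8717 km
7: 14.4926 km
8: 26.4317 km
9: 20.6234 km
10: 36.3672 km
Sorted: 4 (1.5703 km) < 7 (14.4926 km) < 3 (15.5782 km) < 6 (19.8717 km) < …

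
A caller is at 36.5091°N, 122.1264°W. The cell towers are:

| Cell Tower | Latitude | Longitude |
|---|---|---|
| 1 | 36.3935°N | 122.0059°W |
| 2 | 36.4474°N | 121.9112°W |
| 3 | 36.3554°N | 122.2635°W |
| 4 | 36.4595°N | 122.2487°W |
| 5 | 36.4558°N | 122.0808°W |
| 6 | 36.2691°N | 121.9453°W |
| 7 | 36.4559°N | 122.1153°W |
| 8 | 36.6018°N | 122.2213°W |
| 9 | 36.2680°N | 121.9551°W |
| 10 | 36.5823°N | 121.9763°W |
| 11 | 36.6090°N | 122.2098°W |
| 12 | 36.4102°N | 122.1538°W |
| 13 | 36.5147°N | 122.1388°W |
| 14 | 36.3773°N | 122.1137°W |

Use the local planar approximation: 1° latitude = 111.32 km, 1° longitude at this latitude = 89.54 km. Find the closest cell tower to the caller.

13

Distances from 36.5091°N, 122.1264°W:
1: 16.7933 km
2: 20.4565 km
3: 21.0582 km
4: 12.2640 km
5: 7.2025 km
6: 31.2528 km
7: 6.0050 km
8: 13.3677 km
9: 30.9129 km
10: 15.7173 km
11: 13.3955 km
12: 11.2796 km
13: 1.2733 km
14: 14.7160 km
Minimum: 13 at 1.2733 km.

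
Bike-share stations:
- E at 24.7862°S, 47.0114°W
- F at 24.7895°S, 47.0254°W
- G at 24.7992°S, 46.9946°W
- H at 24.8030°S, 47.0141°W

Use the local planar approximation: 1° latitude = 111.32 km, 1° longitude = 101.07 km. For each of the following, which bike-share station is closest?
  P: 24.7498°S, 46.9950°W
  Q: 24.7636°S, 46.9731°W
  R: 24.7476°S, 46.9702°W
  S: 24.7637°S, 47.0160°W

P→E; Q→G; R→E; S→E

P at 24.7498°S, 46.9950°W:
  E: √((-0.0364·111.32)² + (-0.0164·101.07)²) = √(16.419093 + 2.747465) = 4.3780 km
  F: √((-0.0397·111.32)² + (-0.0304·101.07)²) = √(19.531132 + 9.440428) = 5.3825 km
  G: √((-0.0494·111.32)² + (0.0004·101.07)²) = √(30.241289 + 0.001634) = 5.4994 km
  H: √((-0.0532·111.32)² + (-0.0191·101.07)²) = √(35.072737 + 3.726587) = 6.2289 km
  → nearest: E (4.3780 km)
Q at 24.7636°S, 46.9731°W:
  E: √((-0.0226·111.32)² + (-0.0383·101.07)²) = √(6.329411 + 14.984494) = 4.6167 km
  F: √((-0.0259·111.32)² + (-0.0523·101.07)²) = √(8.312773 + 27.941384) = 6.0211 km
  G: √((-0.0356·111.32)² + (-0.0215·101.07)²) = √(15.705306 + 4.721951) = 4.5197 km
  H: √((-0.0394·111.32)² + (-0.0410·101.07)²) = √(19.237066 + 17.171659) = 6.0340 km
  → nearest: G (4.5197 km)
R at 24.7476°S, 46.9702°W:
  E: √((-0.0386·111.32)² + (-0.0412·101.07)²) = √(18.463796 + 17.339596) = 5.9836 km
  F: √((-0.0419·111.32)² + (-0.0552·101.07)²) = √(21.755769 + 31.125955) = 7.2720 km
  G: √((-0.0516·111.32)² + (-0.0244·101.07)²) = √(32.994823 + 6.081689) = 6.2511 km
  H: √((-0.0554·111.32)² + (-0.0439·101.07)²) = √(38.033468 + 19.686729) = 7.5974 km
  → nearest: E (5.9836 km)
S at 24.7637°S, 47.0160°W:
  E: √((-0.0225·111.32)² + (0.0046·101.07)²) = √(6.273522 + 0.216152) = 2.5475 km
  F: √((-0.0258·111.32)² + (-0.0094·101.07)²) = √(8.248706 + 0.902610) = 3.0251 km
  G: √((-0.0355·111.32)² + (0.0214·101.07)²) = √(15.617197 + 4.678128) = 4.5050 km
  H: √((-0.0393·111.32)² + (0.0019·101.07)²) = √(19.139540 + 0.036877) = 4.3791 km
  → nearest: E (2.5475 km)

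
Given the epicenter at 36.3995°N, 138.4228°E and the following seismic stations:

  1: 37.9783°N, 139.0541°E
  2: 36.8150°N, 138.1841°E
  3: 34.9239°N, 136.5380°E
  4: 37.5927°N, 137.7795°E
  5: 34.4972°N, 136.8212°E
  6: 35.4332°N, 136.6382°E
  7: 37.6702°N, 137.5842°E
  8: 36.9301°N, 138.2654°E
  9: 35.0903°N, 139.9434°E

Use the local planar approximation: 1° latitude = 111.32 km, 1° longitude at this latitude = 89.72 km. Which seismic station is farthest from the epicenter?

5

Distances from 36.3995°N, 138.4228°E:
1: 184.6534 km
2: 50.9709 km
3: 235.7517 km
4: 144.8249 km
5: 255.9149 km
6: 192.8927 km
7: 160.2194 km
8: 60.7311 km
9: 199.6318 km
Maximum: 5 at 255.9149 km.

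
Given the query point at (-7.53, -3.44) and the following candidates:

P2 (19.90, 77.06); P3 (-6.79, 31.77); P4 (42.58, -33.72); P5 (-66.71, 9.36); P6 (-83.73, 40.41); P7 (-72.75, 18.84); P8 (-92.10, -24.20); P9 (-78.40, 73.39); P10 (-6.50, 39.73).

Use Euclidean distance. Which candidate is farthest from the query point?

P9

Distances from (-7.53, -3.44):
P2: √((27.43)² + (80.50)²) = √(752.4049 + 6480.2500) = 85.05
P3: √((0.74)² + (35.21)²) = √(0.5476 + 1239.7441) = 35.22
P4: √((50.11)² + (-30.28)²) = √(2511.0121 + 916.8784) = 58.55
P5: √((-59.18)² + (12.80)²) = √(3502.2724 + 163.8400) = 60.55
P6: √((-76.20)² + (43.85)²) = √(5806.4400 + 1922.8225) = 87.92
P7: √((-65.22)² + (22.28)²) = √(4253.6484 + 496.3984) = 68.92
P8: √((-84.57)² + (-20.76)²) = √(7152.0849 + 430.9776) = 87.08
P9: √((-70.87)² + (76.83)²) = √(5022.5569 + 5902.8489) = 104.52
P10: √((1.03)² + (43.17)²) = √(1.0609 + 1863.6489) = 43.18
Maximum: P9 at 104.52.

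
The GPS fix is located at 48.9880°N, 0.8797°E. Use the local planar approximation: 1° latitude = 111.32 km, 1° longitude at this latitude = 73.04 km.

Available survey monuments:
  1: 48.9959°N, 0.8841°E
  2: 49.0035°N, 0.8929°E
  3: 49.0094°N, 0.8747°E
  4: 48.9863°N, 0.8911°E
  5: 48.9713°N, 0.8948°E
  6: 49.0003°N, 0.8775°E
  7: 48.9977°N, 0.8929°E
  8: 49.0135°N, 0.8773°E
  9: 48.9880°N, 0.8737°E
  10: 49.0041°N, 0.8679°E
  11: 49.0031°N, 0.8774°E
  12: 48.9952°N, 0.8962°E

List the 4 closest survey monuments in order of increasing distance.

Distances from 48.9880°N, 0.8797°E:
1: √((0.0079·111.32)² + (0.0044·73.04)²) = √(0.773394 + 0.103283) = 0.9363 km
2: √((0.0155·111.32)² + (0.0132·73.04)²) = √(2.977212 + 0.929543) = 1.9766 km
3: √((0.0214·111.32)² + (-0.0050·73.04)²) = √(5.675106 + 0.133371) = 2.4101 km
4: √((-0.0017·111.32)² + (0.0114·73.04)²) = √(0.035813 + 0.693316) = 0.8539 km
5: √((-0.0167·111.32)² + (0.0151·73.04)²) = √(3.456045 + 1.216397) = 2.1616 km
6: √((0.0123·111.32)² + (-0.0022·73.04)²) = √(1.874807 + 0.025821) = 1.3786 km
7: √((0.0097·111.32)² + (0.0132·73.04)²) = √(1.165977 + 0.929543) = 1.4476 km
8: √((0.0255·111.32)² + (-0.0024·73.04)²) = √(8.057991 + 0.030729) = 2.8441 km
9: √((0.0000·111.32)² + (-0.0060·73.04)²) = √(0.000000 + 0.192054) = 0.4382 km
10: √((0.0161·111.32)² + (-0.0118·73.04)²) = √(3.212167 + 0.742823) = 1.9887 km
11: √((0.0151·111.32)² + (-0.0023·73.04)²) = √(2.825532 + 0.028221) = 1.6893 km
12: √((0.0072·111.32)² + (0.0165·73.04)²) = √(0.642409 + 1.452411) = 1.4473 km
Sorted: 9 (0.4382 km) < 4 (0.8539 km) < 1 (0.9363 km) < 6 (1.3786 km) < 12 (1.4473 km) < 7 (1.4476 km) < …

9, 4, 1, 6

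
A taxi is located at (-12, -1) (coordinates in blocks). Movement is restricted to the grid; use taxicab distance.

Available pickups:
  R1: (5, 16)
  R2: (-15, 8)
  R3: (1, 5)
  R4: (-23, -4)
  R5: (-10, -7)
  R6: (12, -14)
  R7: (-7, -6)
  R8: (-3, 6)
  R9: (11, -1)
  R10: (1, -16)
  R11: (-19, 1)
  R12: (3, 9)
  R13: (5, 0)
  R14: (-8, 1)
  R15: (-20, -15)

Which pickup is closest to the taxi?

Distances from (-12, -1):
R1: 34 blocks
R2: 12 blocks
R3: 19 blocks
R4: 14 blocks
R5: 8 blocks
R6: 37 blocks
R7: 10 blocks
R8: 16 blocks
R9: 23 blocks
R10: 28 blocks
R11: 9 blocks
R12: 25 blocks
R13: 18 blocks
R14: 6 blocks
R15: 22 blocks
Minimum: R14 at 6 blocks.

R14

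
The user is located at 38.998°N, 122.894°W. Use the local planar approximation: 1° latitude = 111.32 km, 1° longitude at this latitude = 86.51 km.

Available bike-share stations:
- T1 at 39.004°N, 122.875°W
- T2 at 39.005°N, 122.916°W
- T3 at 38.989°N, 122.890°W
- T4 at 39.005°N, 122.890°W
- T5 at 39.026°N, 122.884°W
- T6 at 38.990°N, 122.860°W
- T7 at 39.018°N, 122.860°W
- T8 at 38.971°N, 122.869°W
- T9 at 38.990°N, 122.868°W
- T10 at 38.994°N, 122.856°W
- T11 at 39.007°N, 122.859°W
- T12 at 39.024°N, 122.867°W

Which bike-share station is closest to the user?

T4

Distances from 38.998°N, 122.894°W:
T1: √((0.006·111.32)² + (0.019·86.51)²) = √(0.44612 + 2.70172) = 1.774 km
T2: √((0.007·111.32)² + (-0.022·86.51)²) = √(0.60721 + 3.62225) = 2.057 km
T3: √((-0.009·111.32)² + (0.004·86.51)²) = √(1.00376 + 0.11974) = 1.060 km
T4: √((0.007·111.32)² + (0.004·86.51)²) = √(0.60721 + 0.11974) = 0.853 km
T5: √((0.028·111.32)² + (0.010·86.51)²) = √(9.71544 + 0.74840) = 3.235 km
T6: √((-0.008·111.32)² + (0.034·86.51)²) = √(0.79310 + 8.65148) = 3.073 km
T7: √((0.020·111.32)² + (0.034·86.51)²) = √(4.95686 + 8.65148) = 3.689 km
T8: √((-0.027·111.32)² + (0.025·86.51)²) = √(9.03387 + 4.67749) = 3.703 km
T9: √((-0.008·111.32)² + (0.026·86.51)²) = √(0.79310 + 5.05917) = 2.419 km
T10: √((-0.004·111.32)² + (0.038·86.51)²) = √(0.19827 + 10.80687) = 3.317 km
T11: √((0.009·111.32)² + (0.035·86.51)²) = √(1.00376 + 9.16788) = 3.189 km
T12: √((0.026·111.32)² + (0.027·86.51)²) = √(8.37709 + 5.45582) = 3.719 km
Minimum: T4 at 0.853 km.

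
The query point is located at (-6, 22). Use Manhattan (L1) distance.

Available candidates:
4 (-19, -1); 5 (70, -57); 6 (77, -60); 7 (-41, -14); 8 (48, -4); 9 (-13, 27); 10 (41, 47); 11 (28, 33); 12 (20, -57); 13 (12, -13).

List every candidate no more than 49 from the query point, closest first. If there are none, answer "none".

9, 4, 11

Distances from (-6, 22):
4: |-13| + |-23| = 13 + 23 = 36
5: |76| + |-79| = 76 + 79 = 155
6: |83| + |-82| = 83 + 82 = 165
7: |-35| + |-36| = 35 + 36 = 71
8: |54| + |-26| = 54 + 26 = 80
9: |-7| + |5| = 7 + 5 = 12
10: |47| + |25| = 47 + 25 = 72
11: |34| + |11| = 34 + 11 = 45
12: |26| + |-79| = 26 + 79 = 105
13: |18| + |-35| = 18 + 35 = 53
Threshold 49: 9 (12), 4 (36), 11 (45) are within range.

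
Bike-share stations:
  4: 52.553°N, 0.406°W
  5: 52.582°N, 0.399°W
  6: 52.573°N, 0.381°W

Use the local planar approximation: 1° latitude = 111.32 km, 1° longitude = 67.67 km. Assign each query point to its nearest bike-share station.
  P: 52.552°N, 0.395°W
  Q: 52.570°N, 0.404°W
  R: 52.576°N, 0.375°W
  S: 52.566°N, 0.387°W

P at 52.552°N, 0.395°W:
  4: 0.753 km
  5: 3.351 km
  6: 2.522 km
  → nearest: 4 (0.753 km)
Q at 52.570°N, 0.404°W:
  4: 1.897 km
  5: 1.378 km
  6: 1.592 km
  → nearest: 5 (1.378 km)
R at 52.576°N, 0.375°W:
  4: 3.310 km
  5: 1.756 km
  6: 0.526 km
  → nearest: 6 (0.526 km)
S at 52.566°N, 0.387°W:
  4: 1.936 km
  5: 1.957 km
  6: 0.879 km
  → nearest: 6 (0.879 km)

P→4; Q→5; R→6; S→6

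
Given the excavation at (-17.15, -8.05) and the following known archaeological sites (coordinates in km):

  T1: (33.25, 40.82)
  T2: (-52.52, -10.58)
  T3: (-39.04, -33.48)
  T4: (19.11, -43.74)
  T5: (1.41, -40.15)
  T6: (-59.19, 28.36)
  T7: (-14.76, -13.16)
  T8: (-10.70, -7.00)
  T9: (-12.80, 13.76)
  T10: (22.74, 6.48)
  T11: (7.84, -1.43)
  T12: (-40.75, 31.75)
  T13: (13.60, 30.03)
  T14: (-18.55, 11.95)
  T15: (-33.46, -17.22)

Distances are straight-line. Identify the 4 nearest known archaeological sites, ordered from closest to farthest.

T7, T8, T15, T14

Distances from (-17.15, -8.05):
T1: √((50.40)² + (48.87)²) = √(2540.1600 + 2388.2769) = 70.20 km
T2: √((-35.37)² + (-2.53)²) = √(1251.0369 + 6.4009) = 35.46 km
T3: √((-21.89)² + (-25.43)²) = √(479.1721 + 646.6849) = 33.55 km
T4: √((36.26)² + (-35.69)²) = √(1314.7876 + 1273.7761) = 50.88 km
T5: √((18.56)² + (-32.10)²) = √(344.4736 + 1030.4100) = 37.08 km
T6: √((-42.04)² + (36.41)²) = √(1767.3616 + 1325.6881) = 55.62 km
T7: √((2.39)² + (-5.11)²) = √(5.7121 + 26.1121) = 5.64 km
T8: √((6.45)² + (1.05)²) = √(41.6025 + 1.1025) = 6.53 km
T9: √((4.35)² + (21.81)²) = √(18.9225 + 475.6761) = 22.24 km
T10: √((39.89)² + (14.53)²) = √(1591.2121 + 211.1209) = 42.45 km
T11: √((24.99)² + (6.62)²) = √(624.5001 + 43.8244) = 25.85 km
T12: √((-23.60)² + (39.80)²) = √(556.9600 + 1584.0400) = 46.27 km
T13: √((30.75)² + (38.08)²) = √(945.5625 + 1450.0864) = 48.95 km
T14: √((-1.40)² + (20.00)²) = √(1.9600 + 400.0000) = 20.05 km
T15: √((-16.31)² + (-9.17)²) = √(266.0161 + 84.0889) = 18.71 km
Sorted: T7 (5.64 km) < T8 (6.53 km) < T15 (18.71 km) < T14 (20.05 km) < T9 (22.24 km) < T11 (25.85 km) < …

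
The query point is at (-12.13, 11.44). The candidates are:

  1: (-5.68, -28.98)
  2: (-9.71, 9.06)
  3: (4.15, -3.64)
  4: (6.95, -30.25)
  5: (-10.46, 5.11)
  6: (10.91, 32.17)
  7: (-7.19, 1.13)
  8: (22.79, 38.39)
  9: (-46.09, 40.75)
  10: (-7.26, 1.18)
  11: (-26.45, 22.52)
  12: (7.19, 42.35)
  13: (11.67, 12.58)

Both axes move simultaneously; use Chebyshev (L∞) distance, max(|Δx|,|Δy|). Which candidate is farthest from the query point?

Distances from (-12.13, 11.44):
1: 40.42
2: 2.42
3: 16.28
4: 41.69
5: 6.33
6: 23.04
7: 10.31
8: 34.92
9: 33.96
10: 10.26
11: 14.32
12: 30.91
13: 23.80
Maximum: 4 at 41.69.

4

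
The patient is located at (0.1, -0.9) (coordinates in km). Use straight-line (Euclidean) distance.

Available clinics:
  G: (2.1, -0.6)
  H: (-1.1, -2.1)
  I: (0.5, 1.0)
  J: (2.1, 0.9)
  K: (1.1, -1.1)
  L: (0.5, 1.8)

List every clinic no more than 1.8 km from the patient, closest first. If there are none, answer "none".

K, H

Distances from (0.1, -0.9):
G: 2.02 km
H: 1.70 km
I: 1.94 km
J: 2.69 km
K: 1.02 km
L: 2.73 km
Threshold 1.8 km: K (1.02 km), H (1.70 km) are within range.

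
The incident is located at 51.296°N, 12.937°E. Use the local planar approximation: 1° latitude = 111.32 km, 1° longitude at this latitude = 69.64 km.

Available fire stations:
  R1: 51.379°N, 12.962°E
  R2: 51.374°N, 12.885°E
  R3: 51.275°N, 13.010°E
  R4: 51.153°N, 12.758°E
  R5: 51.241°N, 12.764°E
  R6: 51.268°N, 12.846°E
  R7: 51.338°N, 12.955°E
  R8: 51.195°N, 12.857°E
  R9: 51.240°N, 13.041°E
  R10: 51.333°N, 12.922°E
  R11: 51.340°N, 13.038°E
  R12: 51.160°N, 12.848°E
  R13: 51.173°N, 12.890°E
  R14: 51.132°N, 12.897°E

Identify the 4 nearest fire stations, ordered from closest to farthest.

Distances from 51.296°N, 12.937°E:
R1: √((0.083·111.32)² + (0.025·69.64)²) = √(85.36947 + 3.03108) = 9.402 km
R2: √((0.078·111.32)² + (-0.052·69.64)²) = √(75.39379 + 13.11367) = 9.408 km
R3: √((-0.021·111.32)² + (0.073·69.64)²) = √(5.46493 + 25.84421) = 5.595 km
R4: √((-0.143·111.32)² + (-0.179·69.64)²) = √(253.40692 + 155.39019) = 20.219 km
R5: √((-0.055·111.32)² + (-0.173·69.64)²) = √(37.48623 + 145.14756) = 13.514 km
R6: √((-0.028·111.32)² + (-0.091·69.64)²) = √(9.71544 + 40.16061) = 7.062 km
R7: √((0.042·111.32)² + (0.018·69.64)²) = √(21.85974 + 1.57131) = 4.841 km
R8: √((-0.101·111.32)² + (-0.080·69.64)²) = √(126.41224 + 31.03827) = 12.548 km
R9: √((-0.056·111.32)² + (0.104·69.64)²) = √(38.86176 + 52.45468) = 9.556 km
R10: √((0.037·111.32)² + (-0.015·69.64)²) = √(16.96484 + 1.09119) = 4.249 km
R11: √((0.044·111.32)² + (0.101·69.64)²) = √(23.99119 + 49.47209) = 8.571 km
R12: √((-0.136·111.32)² + (-0.089·69.64)²) = √(229.20507 + 38.41471) = 16.359 km
R13: √((-0.123·111.32)² + (-0.047·69.64)²) = √(187.48072 + 10.71305) = 14.078 km
R14: √((-0.164·111.32)² + (-0.040·69.64)²) = √(333.29906 + 7.75957) = 18.468 km
Sorted: R10 (4.249 km) < R7 (4.841 km) < R3 (5.595 km) < R6 (7.062 km) < R11 (8.571 km) < R1 (9.402 km) < …

R10, R7, R3, R6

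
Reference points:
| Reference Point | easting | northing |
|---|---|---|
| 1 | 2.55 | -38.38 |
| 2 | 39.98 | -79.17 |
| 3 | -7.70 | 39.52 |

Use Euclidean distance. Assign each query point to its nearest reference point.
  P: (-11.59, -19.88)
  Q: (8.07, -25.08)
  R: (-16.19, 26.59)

P at (-11.59, -19.88):
  1: √((14.14)² + (-18.50)²) = √(199.9396 + 342.2500) = 23.28
  2: √((51.57)² + (-59.29)²) = √(2659.4649 + 3515.3041) = 78.58
  3: √((3.89)² + (59.40)²) = √(15.1321 + 3528.3600) = 59.53
  → nearest: 1 (23.28)
Q at (8.07, -25.08):
  1: √((-5.52)² + (-13.30)²) = √(30.4704 + 176.8900) = 14.40
  2: √((31.91)² + (-54.09)²) = √(1018.2481 + 2925.7281) = 62.80
  3: √((-15.77)² + (64.60)²) = √(248.6929 + 4173.1600) = 66.50
  → nearest: 1 (14.40)
R at (-16.19, 26.59):
  1: √((18.74)² + (-64.97)²) = √(351.1876 + 4221.1009) = 67.62
  2: √((56.17)² + (-105.76)²) = √(3155.0689 + 11185.1776) = 119.75
  3: √((8.49)² + (12.93)²) = √(72.0801 + 167.1849) = 15.47
  → nearest: 3 (15.47)

P→1; Q→1; R→3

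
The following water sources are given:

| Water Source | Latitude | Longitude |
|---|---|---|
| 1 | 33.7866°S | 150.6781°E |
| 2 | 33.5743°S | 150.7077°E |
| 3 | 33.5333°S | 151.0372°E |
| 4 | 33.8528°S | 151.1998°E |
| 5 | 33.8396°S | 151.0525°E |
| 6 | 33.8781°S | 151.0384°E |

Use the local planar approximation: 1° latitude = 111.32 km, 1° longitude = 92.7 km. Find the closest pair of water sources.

Pairwise distances:
5–6: 4.4807 km
4–5: 13.7335 km
4–6: 15.2246 km
1–2: 23.7920 km
2–3: 30.8838 km
3–5: 34.1268 km
1–6: 34.9184 km
1–5: 35.2048 km
3–6: 38.3833 km
3–4: 38.6289 km
2–5: 43.5183 km
1–3: 43.6259 km
2–6: 45.6455 km
1–4: 48.9198 km
2–4: 55.1555 km
Closest pair: 5–6 at 4.4807 km.

5 and 6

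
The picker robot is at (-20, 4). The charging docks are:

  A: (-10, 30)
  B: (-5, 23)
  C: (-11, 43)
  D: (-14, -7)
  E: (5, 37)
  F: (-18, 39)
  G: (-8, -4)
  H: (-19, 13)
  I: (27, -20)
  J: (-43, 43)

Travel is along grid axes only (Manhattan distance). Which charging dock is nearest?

Distances from (-20, 4):
A: 36
B: 34
C: 48
D: 17
E: 58
F: 37
G: 20
H: 10
I: 71
J: 62
Minimum: H at 10.

H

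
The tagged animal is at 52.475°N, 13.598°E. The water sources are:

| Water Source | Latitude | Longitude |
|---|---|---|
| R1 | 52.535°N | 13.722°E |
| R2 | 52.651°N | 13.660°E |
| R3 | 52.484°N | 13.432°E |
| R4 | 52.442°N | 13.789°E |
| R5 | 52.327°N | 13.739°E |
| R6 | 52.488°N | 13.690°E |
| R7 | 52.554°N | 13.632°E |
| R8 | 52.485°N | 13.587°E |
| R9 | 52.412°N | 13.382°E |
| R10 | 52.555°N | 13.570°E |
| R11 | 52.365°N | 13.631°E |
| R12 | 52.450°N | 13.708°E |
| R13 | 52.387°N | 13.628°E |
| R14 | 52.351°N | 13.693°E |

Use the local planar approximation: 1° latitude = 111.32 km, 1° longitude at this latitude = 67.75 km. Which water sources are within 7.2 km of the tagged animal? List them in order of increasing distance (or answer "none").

R8, R6

Distances from 52.475°N, 13.598°E:
R1: 10.733 km
R2: 20.038 km
R3: 11.291 km
R4: 13.452 km
R5: 19.044 km
R6: 6.399 km
R7: 9.091 km
R8: 1.340 km
R9: 16.228 km
R10: 9.105 km
R11: 12.448 km
R12: 7.955 km
R13: 10.005 km
R14: 15.230 km
Threshold 7.2 km: R8 (1.340 km), R6 (6.399 km) are within range.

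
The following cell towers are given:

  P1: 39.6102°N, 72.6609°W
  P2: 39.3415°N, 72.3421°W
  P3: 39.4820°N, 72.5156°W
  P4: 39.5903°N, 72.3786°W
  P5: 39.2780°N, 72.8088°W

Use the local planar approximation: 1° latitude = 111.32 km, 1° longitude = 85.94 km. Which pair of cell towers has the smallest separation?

Pairwise distances:
P3–P4: 16.8513 km
P1–P3: 18.9630 km
P2–P3: 21.6090 km
P1–P4: 24.3618 km
P2–P4: 27.8735 km
P3–P5: 33.9209 km
P1–P5: 39.1039 km
P1–P2: 40.5628 km
P2–P5: 40.7264 km
P4–P5: 50.7494 km
Closest pair: P3–P4 at 16.8513 km.

P3 and P4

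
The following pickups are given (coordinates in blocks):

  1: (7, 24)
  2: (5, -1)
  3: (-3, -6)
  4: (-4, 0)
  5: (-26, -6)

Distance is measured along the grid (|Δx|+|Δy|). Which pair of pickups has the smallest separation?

Pairwise distances:
1–2: 27 blocks
1–3: 40 blocks
1–4: 35 blocks
1–5: 63 blocks
2–3: 13 blocks
2–4: 10 blocks
2–5: 36 blocks
3–4: 7 blocks
3–5: 23 blocks
4–5: 28 blocks
Closest pair: 3–4 at 7 blocks.

3 and 4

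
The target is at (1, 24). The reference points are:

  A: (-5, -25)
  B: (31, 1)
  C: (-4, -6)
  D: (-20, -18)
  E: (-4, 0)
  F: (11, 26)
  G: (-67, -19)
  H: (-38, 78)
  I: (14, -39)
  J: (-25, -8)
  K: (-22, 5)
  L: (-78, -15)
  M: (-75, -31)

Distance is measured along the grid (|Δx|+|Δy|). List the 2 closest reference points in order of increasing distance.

F, E

Distances from (1, 24):
A: |-6| + |-49| = 6 + 49 = 55
B: |30| + |-23| = 30 + 23 = 53
C: |-5| + |-30| = 5 + 30 = 35
D: |-21| + |-42| = 21 + 42 = 63
E: |-5| + |-24| = 5 + 24 = 29
F: |10| + |2| = 10 + 2 = 12
G: |-68| + |-43| = 68 + 43 = 111
H: |-39| + |54| = 39 + 54 = 93
I: |13| + |-63| = 13 + 63 = 76
J: |-26| + |-32| = 26 + 32 = 58
K: |-23| + |-19| = 23 + 19 = 42
L: |-79| + |-39| = 79 + 39 = 118
M: |-76| + |-55| = 76 + 55 = 131
Sorted: F (12) < E (29) < C (35) < K (42) < …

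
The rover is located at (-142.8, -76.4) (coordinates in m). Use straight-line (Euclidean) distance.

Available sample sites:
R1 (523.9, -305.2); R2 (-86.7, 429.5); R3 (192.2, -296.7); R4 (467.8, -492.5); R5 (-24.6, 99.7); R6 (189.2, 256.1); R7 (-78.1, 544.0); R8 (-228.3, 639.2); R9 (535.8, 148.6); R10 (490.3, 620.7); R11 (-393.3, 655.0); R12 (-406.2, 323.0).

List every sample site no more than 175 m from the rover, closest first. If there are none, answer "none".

none

Distances from (-142.8, -76.4):
R1: √((666.7)² + (-228.8)²) = √(444488.890 + 52349.440) = 704.9 m
R2: √((56.1)² + (505.9)²) = √(3147.210 + 255934.810) = 509.0 m
R3: √((335.0)² + (-220.3)²) = √(112225.000 + 48532.090) = 400.9 m
R4: √((610.6)² + (-416.1)²) = √(372832.360 + 173139.210) = 738.9 m
R5: √((118.2)² + (176.1)²) = √(13971.240 + 31011.210) = 212.1 m
R6: √((332.0)² + (332.5)²) = √(110224.000 + 110556.250) = 469.9 m
R7: √((64.7)² + (620.4)²) = √(4186.090 + 384896.160) = 623.8 m
R8: √((-85.5)² + (715.6)²) = √(7310.250 + 512083.360) = 720.7 m
R9: √((678.6)² + (225.0)²) = √(460497.960 + 50625.000) = 714.9 m
R10: √((633.1)² + (697.1)²) = √(400815.610 + 485948.410) = 941.7 m
R11: √((-250.5)² + (731.4)²) = √(62750.250 + 534945.960) = 773.1 m
R12: √((-263.4)² + (399.4)²) = √(69379.560 + 159520.360) = 478.4 m
Threshold 175 m: none within range.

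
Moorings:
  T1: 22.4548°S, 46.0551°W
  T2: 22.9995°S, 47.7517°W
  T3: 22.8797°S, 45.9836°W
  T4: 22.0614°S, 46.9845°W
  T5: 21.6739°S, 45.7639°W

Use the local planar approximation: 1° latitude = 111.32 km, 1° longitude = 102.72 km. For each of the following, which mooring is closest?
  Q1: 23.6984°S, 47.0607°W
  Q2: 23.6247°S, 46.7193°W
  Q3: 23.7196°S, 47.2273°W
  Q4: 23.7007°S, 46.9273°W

Q1→T2; Q2→T3; Q3→T2; Q4→T2

Q1 at 23.6984°S, 47.0607°W:
  T1: 172.7277 km
  T2: 105.3146 km
  T3: 143.3430 km
  T4: 182.3989 km
  T5: 261.7912 km
  → nearest: T2 (105.3146 km)
Q2 at 23.6247°S, 46.7193°W:
  T1: 147.0224 km
  T2: 126.8463 km
  T3: 112.2004 km
  T4: 176.1458 km
  T5: 238.3086 km
  → nearest: T3 (112.2004 km)
Q3 at 23.7196°S, 47.2273°W:
  T1: 185.2623 km
  T2: 96.5788 km
  T3: 158.3117 km
  T4: 186.2681 km
  T5: 272.8662 km
  → nearest: T2 (96.5788 km)
Q4 at 23.7007°S, 46.9273°W:
  T1: 165.1142 km
  T2: 115.1698 km
  T3: 133.2275 km
  T4: 182.5814 km
  T5: 255.3179 km
  → nearest: T2 (115.1698 km)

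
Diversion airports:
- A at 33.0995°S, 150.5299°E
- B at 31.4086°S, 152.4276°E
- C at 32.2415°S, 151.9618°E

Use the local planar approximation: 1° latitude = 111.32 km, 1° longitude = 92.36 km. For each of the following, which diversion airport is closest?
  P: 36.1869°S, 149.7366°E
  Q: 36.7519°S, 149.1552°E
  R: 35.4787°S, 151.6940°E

P→A; Q→A; R→A

P at 36.1869°S, 149.7366°E:
  A: √((3.0874·111.32)² + (0.7933·92.36)²) = √(118122.381676 + 5368.373910) = 351.4125 km
  B: √((4.7783·111.32)² + (2.6910·92.36)²) = √(282939.265127 + 61772.509381) = 587.1216 km
  C: √((3.9454·111.32)² + (2.2252·92.36)²) = √(192898.333559 + 42238.253371) = 484.9088 km
  → nearest: A (351.4125 km)
Q at 36.7519°S, 149.1552°E:
  A: √((3.6524·111.32)² + (1.3747·92.36)²) = √(165311.498838 + 16120.693238) = 425.9486 km
  B: √((5.3433·111.32)² + (3.2724·92.36)²) = √(353806.259439 + 91348.330912) = 667.1991 km
  C: √((4.5104·111.32)² + (2.8066·92.36)²) = √(252102.128463 + 67193.751707) = 565.0627 km
  → nearest: A (425.9486 km)
R at 35.4787°S, 151.6940°E:
  A: √((2.3792·111.32)² + (-1.1641·92.36)²) = √(70146.870063 + 11559.749605) = 285.8437 km
  B: √((4.0701·111.32)² + (0.7336·92.36)²) = √(205284.686970 + 4590.780136) = 458.1217 km
  C: √((3.2372·111.32)² + (0.2678·92.36)²) = √(129863.008181 + 611.771152) = 361.2129 km
  → nearest: A (285.8437 km)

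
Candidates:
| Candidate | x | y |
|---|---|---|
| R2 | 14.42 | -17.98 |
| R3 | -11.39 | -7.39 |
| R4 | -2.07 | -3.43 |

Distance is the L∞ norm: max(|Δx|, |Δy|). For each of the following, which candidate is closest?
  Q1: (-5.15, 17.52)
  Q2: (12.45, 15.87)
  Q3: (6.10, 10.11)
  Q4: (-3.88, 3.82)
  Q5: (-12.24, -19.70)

Q1→R4; Q2→R4; Q3→R4; Q4→R4; Q5→R3

Q1 at (-5.15, 17.52):
  R2: max(|19.57|, |-35.50|) = 35.50
  R3: max(|-6.24|, |-24.91|) = 24.91
  R4: max(|3.08|, |-20.95|) = 20.95
  → nearest: R4 (20.95)
Q2 at (12.45, 15.87):
  R2: max(|1.97|, |-33.85|) = 33.85
  R3: max(|-23.84|, |-23.26|) = 23.84
  R4: max(|-14.52|, |-19.30|) = 19.30
  → nearest: R4 (19.30)
Q3 at (6.10, 10.11):
  R2: max(|8.32|, |-28.09|) = 28.09
  R3: max(|-17.49|, |-17.50|) = 17.50
  R4: max(|-8.17|, |-13.54|) = 13.54
  → nearest: R4 (13.54)
Q4 at (-3.88, 3.82):
  R2: max(|18.30|, |-21.80|) = 21.80
  R3: max(|-7.51|, |-11.21|) = 11.21
  R4: max(|1.81|, |-7.25|) = 7.25
  → nearest: R4 (7.25)
Q5 at (-12.24, -19.70):
  R2: max(|26.66|, |1.72|) = 26.66
  R3: max(|0.85|, |12.31|) = 12.31
  R4: max(|10.17|, |16.27|) = 16.27
  → nearest: R3 (12.31)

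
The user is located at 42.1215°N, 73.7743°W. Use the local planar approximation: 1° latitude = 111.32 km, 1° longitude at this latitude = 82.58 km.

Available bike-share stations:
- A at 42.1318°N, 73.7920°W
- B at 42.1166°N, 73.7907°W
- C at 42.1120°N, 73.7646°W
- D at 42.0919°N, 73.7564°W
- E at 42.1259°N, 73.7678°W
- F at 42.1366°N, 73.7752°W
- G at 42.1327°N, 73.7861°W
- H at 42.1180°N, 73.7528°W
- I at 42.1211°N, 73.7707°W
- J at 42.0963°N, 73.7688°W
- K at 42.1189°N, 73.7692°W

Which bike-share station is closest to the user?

Distances from 42.1215°N, 73.7743°W:
A: √((0.0103·111.32)² + (-0.0177·82.58)²) = √(1.314682 + 2.136467) = 1.8577 km
B: √((-0.0049·111.32)² + (-0.0164·82.58)²) = √(0.297535 + 1.834161) = 1.4600 km
C: √((-0.0095·111.32)² + (0.0097·82.58)²) = √(1.118391 + 0.641643) = 1.3267 km
D: √((-0.0296·111.32)² + (0.0179·82.58)²) = √(10.857499 + 2.185022) = 3.6114 km
E: √((0.0044·111.32)² + (0.0065·82.58)²) = √(0.239912 + 0.288122) = 0.7267 km
F: √((0.0151·111.32)² + (-0.0009·82.58)²) = √(2.825532 + 0.005524) = 1.6826 km
G: √((0.0112·111.32)² + (-0.0118·82.58)²) = √(1.554470 + 0.949541) = 1.5824 km
H: √((-0.0035·111.32)² + (0.0215·82.58)²) = √(0.151804 + 3.152294) = 1.8177 km
I: √((-0.0004·111.32)² + (0.0036·82.58)²) = √(0.001983 + 0.088380) = 0.3006 km
J: √((-0.0252·111.32)² + (0.0055·82.58)²) = √(7.869506 + 0.206289) = 2.8418 km
K: √((-0.0026·111.32)² + (0.0051·82.58)²) = √(0.083771 + 0.177374) = 0.5110 km
Minimum: I at 0.3006 km.

I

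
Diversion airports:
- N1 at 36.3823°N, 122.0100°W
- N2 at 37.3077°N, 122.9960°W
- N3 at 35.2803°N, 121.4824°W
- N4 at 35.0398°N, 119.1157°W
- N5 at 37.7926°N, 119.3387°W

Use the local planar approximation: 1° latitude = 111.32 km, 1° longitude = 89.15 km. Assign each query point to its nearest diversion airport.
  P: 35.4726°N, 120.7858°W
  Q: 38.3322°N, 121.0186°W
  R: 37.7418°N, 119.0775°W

P at 35.4726°N, 120.7858°W:
  N1: √((0.9097·111.32)² + (-1.2242·89.15)²) = √(10255.168127 + 11910.978627) = 148.8830 km
  N2: √((1.8351·111.32)² + (-2.2102·89.15)²) = √(41731.679733 + 38824.497567) = 283.8242 km
  N3: √((-0.1923·111.32)² + (-0.6966·89.15)²) = √(458.252628 + 3856.644742) = 65.6879 km
  N4: √((-0.4328·111.32)² + (1.6701·89.15)²) = √(2321.244563 + 22168.057899) = 156.4906 km
  N5: √((2.3200·111.32)² + (1.4471·89.15)²) = √(66699.467254 + 16643.313050) = 288.6915 km
  → nearest: N3 (65.6879 km)
Q at 38.3322°N, 121.0186°W:
  N1: √((-1.9499·111.32)² + (-0.9914·89.15)²) = √(47116.288664 + 7811.609487) = 234.3670 km
  N2: √((-1.0245·111.32)² + (-1.9774·89.15)²) = √(13006.795761 + 31076.475265) = 209.9602 km
  N3: √((-3.0519·111.32)² + (-0.4638·89.15)²) = √(115421.574342 + 1709.638084) = 342.2444 km
  N4: √((-3.2924·111.32)² + (1.9029·89.15)²) = √(134329.556643 + 28778.928967) = 403.8669 km
  N5: √((-0.5396·111.32)² + (1.6799·89.15)²) = √(3608.197301 + 22428.981629) = 161.3604 km
  → nearest: N5 (161.3604 km)
R at 37.7418°N, 119.0775°W:
  N1: √((-1.3595·111.32)² + (-2.9325·89.15)²) = √(22903.656367 + 68346.886698) = 302.0770 km
  N2: √((-0.4341·111.32)² + (-3.9185·89.15)²) = √(2335.210136 + 122034.435690) = 352.6608 km
  N3: √((-2.4615·111.32)² + (-2.4049·89.15)²) = √(75083.770841 + 45966.002858) = 347.9221 km
  N4: √((-2.7020·111.32)² + (-0.0382·89.15)²) = √(90472.602802 + 11.597635) = 300.8059 km
  N5: √((0.0508·111.32)² + (-0.2612·89.15)²) = √(31.979658 + 542.236865) = 23.9628 km
  → nearest: N5 (23.9628 km)

P→N3; Q→N5; R→N5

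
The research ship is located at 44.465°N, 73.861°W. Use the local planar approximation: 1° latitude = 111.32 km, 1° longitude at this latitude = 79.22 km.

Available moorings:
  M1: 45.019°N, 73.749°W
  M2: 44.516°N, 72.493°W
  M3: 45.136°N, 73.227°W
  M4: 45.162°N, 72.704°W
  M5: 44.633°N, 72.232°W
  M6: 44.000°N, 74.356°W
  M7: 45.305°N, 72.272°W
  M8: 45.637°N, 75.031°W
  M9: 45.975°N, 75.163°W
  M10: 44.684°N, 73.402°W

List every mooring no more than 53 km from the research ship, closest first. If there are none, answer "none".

Distances from 44.465°N, 73.861°W:
M1: √((0.554·111.32)² + (0.112·79.22)²) = √(3803.34678 + 78.72374) = 62.306 km
M2: √((0.051·111.32)² + (1.368·79.22)²) = √(32.23196 + 11744.69846) = 108.522 km
M3: √((0.671·111.32)² + (0.634·79.22)²) = √(5579.45059 + 2522.59884) = 90.011 km
M4: √((0.697·111.32)² + (1.157·79.22)²) = √(6020.21431 + 8401.10464) = 120.089 km
M5: √((0.168·111.32)² + (1.629·79.22)²) = √(349.75583 + 16653.74248) = 130.397 km
M6: √((-0.465·111.32)² + (-0.495·79.22)²) = √(2679.49099 + 1537.72995) = 64.940 km
M7: √((0.840·111.32)² + (1.589·79.22)²) = √(8743.89568 + 15845.92042) = 156.811 km
M8: √((1.172·111.32)² + (-1.170·79.22)²) = √(17021.64853 + 8590.95412) = 160.039 km
M9: √((1.510·111.32)² + (-1.302·79.22)²) = √(28255.32389 + 10638.77550) = 197.216 km
M10: √((0.219·111.32)² + (0.459·79.22)²) = √(594.33954 + 1322.19359) = 43.778 km
Threshold 53 km: M10 (43.778 km) is within range.

M10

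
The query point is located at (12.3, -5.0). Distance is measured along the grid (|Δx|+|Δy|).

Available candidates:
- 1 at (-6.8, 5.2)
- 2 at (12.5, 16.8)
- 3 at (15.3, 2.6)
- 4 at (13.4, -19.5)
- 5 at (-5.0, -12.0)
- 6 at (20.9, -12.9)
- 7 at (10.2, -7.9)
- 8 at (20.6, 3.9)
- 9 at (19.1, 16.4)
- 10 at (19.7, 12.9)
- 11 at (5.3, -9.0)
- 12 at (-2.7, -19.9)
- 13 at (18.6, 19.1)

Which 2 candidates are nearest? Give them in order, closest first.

7, 3

Distances from (12.3, -5.0):
1: 29.3
2: 22.0
3: 10.6
4: 15.6
5: 24.3
6: 16.5
7: 5.0
8: 17.2
9: 28.2
10: 25.3
11: 11.0
12: 29.9
13: 30.4
Sorted: 7 (5.0) < 3 (10.6) < 11 (11.0) < 4 (15.6) < …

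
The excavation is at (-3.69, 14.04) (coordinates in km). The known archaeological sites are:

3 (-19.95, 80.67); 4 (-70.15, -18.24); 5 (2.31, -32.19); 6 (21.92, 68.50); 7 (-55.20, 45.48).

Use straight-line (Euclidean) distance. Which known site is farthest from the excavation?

Distances from (-3.69, 14.04):
3: 68.59 km
4: 73.88 km
5: 46.62 km
6: 60.18 km
7: 60.35 km
Maximum: 4 at 73.88 km.

4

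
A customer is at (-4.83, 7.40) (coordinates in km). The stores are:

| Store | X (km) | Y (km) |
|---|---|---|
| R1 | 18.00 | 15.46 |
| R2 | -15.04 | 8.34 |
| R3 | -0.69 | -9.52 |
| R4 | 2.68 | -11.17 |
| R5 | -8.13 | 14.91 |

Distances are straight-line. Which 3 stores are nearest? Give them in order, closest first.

Distances from (-4.83, 7.40):
R1: √((22.83)² + (8.06)²) = √(521.2089 + 64.9636) = 24.21 km
R2: √((-10.21)² + (0.94)²) = √(104.2441 + 0.8836) = 10.25 km
R3: √((4.14)² + (-16.92)²) = √(17.1396 + 286.2864) = 17.42 km
R4: √((7.51)² + (-18.57)²) = √(56.4001 + 344.8449) = 20.03 km
R5: √((-3.30)² + (7.51)²) = √(10.8900 + 56.4001) = 8.20 km
Sorted: R5 (8.20 km) < R2 (10.25 km) < R3 (17.42 km) < R4 (20.03 km) < R1 (24.21 km)

R5, R2, R3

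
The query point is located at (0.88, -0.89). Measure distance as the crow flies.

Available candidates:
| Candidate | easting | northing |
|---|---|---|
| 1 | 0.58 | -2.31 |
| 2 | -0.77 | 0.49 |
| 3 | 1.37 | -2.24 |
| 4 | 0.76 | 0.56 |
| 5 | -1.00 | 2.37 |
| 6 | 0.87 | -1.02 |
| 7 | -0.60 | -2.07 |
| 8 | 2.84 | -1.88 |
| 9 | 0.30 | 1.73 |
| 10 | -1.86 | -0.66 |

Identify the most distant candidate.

5

Distances from (0.88, -0.89):
1: 1.451
2: 2.151
3: 1.436
4: 1.455
5: 3.763
6: 0.130
7: 1.893
8: 2.196
9: 2.683
10: 2.750
Maximum: 5 at 3.763.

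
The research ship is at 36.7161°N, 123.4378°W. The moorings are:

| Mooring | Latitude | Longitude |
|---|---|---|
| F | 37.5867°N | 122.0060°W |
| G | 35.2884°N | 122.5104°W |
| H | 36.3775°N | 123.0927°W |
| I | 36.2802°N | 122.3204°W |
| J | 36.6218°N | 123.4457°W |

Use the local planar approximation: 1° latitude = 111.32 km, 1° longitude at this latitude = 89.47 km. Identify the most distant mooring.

G

Distances from 36.7161°N, 123.4378°W:
F: 160.6330 km
G: 179.2875 km
H: 48.7247 km
I: 111.1277 km
J: 10.5212 km
Maximum: G at 179.2875 km.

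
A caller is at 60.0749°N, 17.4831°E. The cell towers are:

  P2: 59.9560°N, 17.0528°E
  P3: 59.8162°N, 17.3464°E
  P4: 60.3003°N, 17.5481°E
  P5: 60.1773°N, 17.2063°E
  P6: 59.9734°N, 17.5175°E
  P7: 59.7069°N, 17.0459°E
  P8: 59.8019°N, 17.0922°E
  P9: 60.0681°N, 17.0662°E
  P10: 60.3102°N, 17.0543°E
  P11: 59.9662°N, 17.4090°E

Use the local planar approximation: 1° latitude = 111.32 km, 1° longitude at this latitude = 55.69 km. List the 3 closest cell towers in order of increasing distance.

P6, P11, P5

Distances from 60.0749°N, 17.4831°E:
P2: √((-0.1189·111.32)² + (-0.4303·55.69)²) = √(175.190319 + 574.244875) = 27.3758 km
P3: √((-0.2587·111.32)² + (-0.1367·55.69)²) = √(829.352681 + 57.955074) = 29.7877 km
P4: √((0.2254·111.32)² + (0.0650·55.69)²) = √(629.584777 + 13.103314) = 25.3513 km
P5: √((0.1024·111.32)² + (-0.2768·55.69)²) = √(129.941031 + 237.621978) = 19.1719 km
P6: √((-0.1015·111.32)² + (0.0344·55.69)²) = √(127.666949 + 3.670044) = 11.4602 km
P7: √((-0.3680·111.32)² + (-0.4372·55.69)²) = √(1678.193492 + 592.808937) = 47.6550 km
P8: √((-0.2730·111.32)² + (-0.3909·55.69)²) = √(923.573981 + 473.898983) = 37.3828 km
P9: √((-0.0068·111.32)² + (-0.4169·55.69)²) = √(0.573013 + 539.036565) = 23.2295 km
P10: √((0.2353·111.32)² + (-0.4288·55.69)²) = √(686.104471 + 570.248287) = 35.4451 km
P11: √((-0.1087·111.32)² + (-0.0741·55.69)²) = √(146.421713 + 17.029067) = 12.7848 km
Sorted: P6 (11.4602 km) < P11 (12.7848 km) < P5 (19.1719 km) < P9 (23.2295 km) < P4 (25.3513 km) < …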